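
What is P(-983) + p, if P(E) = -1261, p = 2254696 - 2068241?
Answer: 185194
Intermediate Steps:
p = 186455
P(-983) + p = -1261 + 186455 = 185194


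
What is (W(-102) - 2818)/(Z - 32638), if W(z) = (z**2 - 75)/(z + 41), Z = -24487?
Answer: 182227/3484625 ≈ 0.052295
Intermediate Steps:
W(z) = (-75 + z**2)/(41 + z)
(W(-102) - 2818)/(Z - 32638) = ((-75 + (-102)**2)/(41 - 102) - 2818)/(-24487 - 32638) = ((-75 + 10404)/(-61) - 2818)/(-57125) = (-1/61*10329 - 2818)*(-1/57125) = (-10329/61 - 2818)*(-1/57125) = -182227/61*(-1/57125) = 182227/3484625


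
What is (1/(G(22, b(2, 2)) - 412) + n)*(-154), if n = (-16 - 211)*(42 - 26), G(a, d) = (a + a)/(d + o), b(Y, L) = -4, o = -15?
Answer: 2201516471/3936 ≈ 5.5933e+5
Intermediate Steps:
G(a, d) = 2*a/(-15 + d) (G(a, d) = (a + a)/(d - 15) = (2*a)/(-15 + d) = 2*a/(-15 + d))
n = -3632 (n = -227*16 = -3632)
(1/(G(22, b(2, 2)) - 412) + n)*(-154) = (1/(2*22/(-15 - 4) - 412) - 3632)*(-154) = (1/(2*22/(-19) - 412) - 3632)*(-154) = (1/(2*22*(-1/19) - 412) - 3632)*(-154) = (1/(-44/19 - 412) - 3632)*(-154) = (1/(-7872/19) - 3632)*(-154) = (-19/7872 - 3632)*(-154) = -28591123/7872*(-154) = 2201516471/3936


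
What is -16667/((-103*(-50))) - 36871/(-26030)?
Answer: -12197818/6702725 ≈ -1.8198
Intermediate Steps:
-16667/((-103*(-50))) - 36871/(-26030) = -16667/5150 - 36871*(-1/26030) = -16667*1/5150 + 36871/26030 = -16667/5150 + 36871/26030 = -12197818/6702725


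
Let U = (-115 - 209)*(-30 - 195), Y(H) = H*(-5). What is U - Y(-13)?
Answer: 72835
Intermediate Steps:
Y(H) = -5*H
U = 72900 (U = -324*(-225) = 72900)
U - Y(-13) = 72900 - (-5)*(-13) = 72900 - 1*65 = 72900 - 65 = 72835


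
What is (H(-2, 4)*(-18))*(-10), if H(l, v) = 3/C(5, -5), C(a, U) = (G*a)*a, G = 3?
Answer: 36/5 ≈ 7.2000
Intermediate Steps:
C(a, U) = 3*a**2 (C(a, U) = (3*a)*a = 3*a**2)
H(l, v) = 1/25 (H(l, v) = 3/((3*5**2)) = 3/((3*25)) = 3/75 = 3*(1/75) = 1/25)
(H(-2, 4)*(-18))*(-10) = ((1/25)*(-18))*(-10) = -18/25*(-10) = 36/5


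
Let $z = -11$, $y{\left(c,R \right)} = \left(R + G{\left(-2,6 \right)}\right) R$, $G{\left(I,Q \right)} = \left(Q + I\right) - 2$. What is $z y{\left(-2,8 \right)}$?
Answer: $-880$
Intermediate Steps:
$G{\left(I,Q \right)} = -2 + I + Q$ ($G{\left(I,Q \right)} = \left(I + Q\right) - 2 = -2 + I + Q$)
$y{\left(c,R \right)} = R \left(2 + R\right)$ ($y{\left(c,R \right)} = \left(R - -2\right) R = \left(R + 2\right) R = \left(2 + R\right) R = R \left(2 + R\right)$)
$z y{\left(-2,8 \right)} = - 11 \cdot 8 \left(2 + 8\right) = - 11 \cdot 8 \cdot 10 = \left(-11\right) 80 = -880$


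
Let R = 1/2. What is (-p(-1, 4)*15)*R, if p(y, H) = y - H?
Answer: 75/2 ≈ 37.500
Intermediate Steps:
R = ½ ≈ 0.50000
(-p(-1, 4)*15)*R = (-(-1 - 1*4)*15)*(½) = (-(-1 - 4)*15)*(½) = (-1*(-5)*15)*(½) = (5*15)*(½) = 75*(½) = 75/2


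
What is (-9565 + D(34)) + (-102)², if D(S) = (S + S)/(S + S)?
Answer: 840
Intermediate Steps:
D(S) = 1 (D(S) = (2*S)/((2*S)) = (2*S)*(1/(2*S)) = 1)
(-9565 + D(34)) + (-102)² = (-9565 + 1) + (-102)² = -9564 + 10404 = 840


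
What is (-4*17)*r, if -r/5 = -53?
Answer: -18020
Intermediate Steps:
r = 265 (r = -5*(-53) = 265)
(-4*17)*r = -4*17*265 = -68*265 = -18020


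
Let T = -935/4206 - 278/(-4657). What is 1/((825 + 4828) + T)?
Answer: 19587342/110724059299 ≈ 0.00017690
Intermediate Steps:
T = -3185027/19587342 (T = -935*1/4206 - 278*(-1/4657) = -935/4206 + 278/4657 = -3185027/19587342 ≈ -0.16261)
1/((825 + 4828) + T) = 1/((825 + 4828) - 3185027/19587342) = 1/(5653 - 3185027/19587342) = 1/(110724059299/19587342) = 19587342/110724059299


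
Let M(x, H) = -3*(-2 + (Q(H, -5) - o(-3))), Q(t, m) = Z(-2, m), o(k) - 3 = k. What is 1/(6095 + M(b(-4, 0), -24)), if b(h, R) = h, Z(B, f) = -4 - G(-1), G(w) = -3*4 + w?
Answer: 1/6074 ≈ 0.00016464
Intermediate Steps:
G(w) = -12 + w
o(k) = 3 + k
Z(B, f) = 9 (Z(B, f) = -4 - (-12 - 1) = -4 - 1*(-13) = -4 + 13 = 9)
Q(t, m) = 9
M(x, H) = -21 (M(x, H) = -3*(-2 + (9 - (3 - 3))) = -3*(-2 + (9 - 1*0)) = -3*(-2 + (9 + 0)) = -3*(-2 + 9) = -3*7 = -21)
1/(6095 + M(b(-4, 0), -24)) = 1/(6095 - 21) = 1/6074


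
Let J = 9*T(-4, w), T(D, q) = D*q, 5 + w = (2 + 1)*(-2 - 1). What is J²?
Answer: 254016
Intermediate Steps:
w = -14 (w = -5 + (2 + 1)*(-2 - 1) = -5 + 3*(-3) = -5 - 9 = -14)
J = 504 (J = 9*(-4*(-14)) = 9*56 = 504)
J² = 504² = 254016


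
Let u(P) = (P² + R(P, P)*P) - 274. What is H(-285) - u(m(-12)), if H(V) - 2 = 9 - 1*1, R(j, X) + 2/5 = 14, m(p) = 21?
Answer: -2213/5 ≈ -442.60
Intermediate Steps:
R(j, X) = 68/5 (R(j, X) = -⅖ + 14 = 68/5)
H(V) = 10 (H(V) = 2 + (9 - 1*1) = 2 + (9 - 1) = 2 + 8 = 10)
u(P) = -274 + P² + 68*P/5 (u(P) = (P² + 68*P/5) - 274 = -274 + P² + 68*P/5)
H(-285) - u(m(-12)) = 10 - (-274 + 21² + (68/5)*21) = 10 - (-274 + 441 + 1428/5) = 10 - 1*2263/5 = 10 - 2263/5 = -2213/5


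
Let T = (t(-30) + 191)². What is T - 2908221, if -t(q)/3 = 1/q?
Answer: -287170179/100 ≈ -2.8717e+6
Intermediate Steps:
t(q) = -3/q
T = 3651921/100 (T = (-3/(-30) + 191)² = (-3*(-1/30) + 191)² = (⅒ + 191)² = (1911/10)² = 3651921/100 ≈ 36519.)
T - 2908221 = 3651921/100 - 2908221 = -287170179/100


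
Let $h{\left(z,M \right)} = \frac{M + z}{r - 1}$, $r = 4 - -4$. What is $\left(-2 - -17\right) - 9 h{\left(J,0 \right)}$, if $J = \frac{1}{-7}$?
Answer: $\frac{744}{49} \approx 15.184$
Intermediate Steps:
$J = - \frac{1}{7} \approx -0.14286$
$r = 8$ ($r = 4 + 4 = 8$)
$h{\left(z,M \right)} = \frac{M}{7} + \frac{z}{7}$ ($h{\left(z,M \right)} = \frac{M + z}{8 - 1} = \frac{M + z}{7} = \left(M + z\right) \frac{1}{7} = \frac{M}{7} + \frac{z}{7}$)
$\left(-2 - -17\right) - 9 h{\left(J,0 \right)} = \left(-2 - -17\right) - 9 \left(\frac{1}{7} \cdot 0 + \frac{1}{7} \left(- \frac{1}{7}\right)\right) = \left(-2 + 17\right) - 9 \left(0 - \frac{1}{49}\right) = 15 - - \frac{9}{49} = 15 + \frac{9}{49} = \frac{744}{49}$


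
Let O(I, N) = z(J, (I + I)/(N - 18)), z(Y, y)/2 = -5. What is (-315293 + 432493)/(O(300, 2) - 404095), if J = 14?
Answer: -23440/80821 ≈ -0.29002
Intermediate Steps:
z(Y, y) = -10 (z(Y, y) = 2*(-5) = -10)
O(I, N) = -10
(-315293 + 432493)/(O(300, 2) - 404095) = (-315293 + 432493)/(-10 - 404095) = 117200/(-404105) = 117200*(-1/404105) = -23440/80821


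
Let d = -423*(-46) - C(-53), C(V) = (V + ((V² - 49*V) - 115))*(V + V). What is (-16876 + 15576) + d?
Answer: 573386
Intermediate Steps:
C(V) = 2*V*(-115 + V² - 48*V) (C(V) = (V + (-115 + V² - 49*V))*(2*V) = (-115 + V² - 48*V)*(2*V) = 2*V*(-115 + V² - 48*V))
d = 574686 (d = -423*(-46) - 2*(-53)*(-115 + (-53)² - 48*(-53)) = 19458 - 2*(-53)*(-115 + 2809 + 2544) = 19458 - 2*(-53)*5238 = 19458 - 1*(-555228) = 19458 + 555228 = 574686)
(-16876 + 15576) + d = (-16876 + 15576) + 574686 = -1300 + 574686 = 573386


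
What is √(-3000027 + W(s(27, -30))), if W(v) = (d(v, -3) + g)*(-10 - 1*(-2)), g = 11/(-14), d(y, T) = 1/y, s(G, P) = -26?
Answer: I*√24843168987/91 ≈ 1732.1*I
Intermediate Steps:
g = -11/14 (g = 11*(-1/14) = -11/14 ≈ -0.78571)
W(v) = 44/7 - 8/v (W(v) = (1/v - 11/14)*(-10 - 1*(-2)) = (-11/14 + 1/v)*(-10 + 2) = (-11/14 + 1/v)*(-8) = 44/7 - 8/v)
√(-3000027 + W(s(27, -30))) = √(-3000027 + (44/7 - 8/(-26))) = √(-3000027 + (44/7 - 8*(-1/26))) = √(-3000027 + (44/7 + 4/13)) = √(-3000027 + 600/91) = √(-273001857/91) = I*√24843168987/91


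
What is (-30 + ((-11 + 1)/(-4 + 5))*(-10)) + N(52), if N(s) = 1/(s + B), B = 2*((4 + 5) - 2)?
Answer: 4621/66 ≈ 70.015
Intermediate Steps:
B = 14 (B = 2*(9 - 2) = 2*7 = 14)
N(s) = 1/(14 + s) (N(s) = 1/(s + 14) = 1/(14 + s))
(-30 + ((-11 + 1)/(-4 + 5))*(-10)) + N(52) = (-30 + ((-11 + 1)/(-4 + 5))*(-10)) + 1/(14 + 52) = (-30 - 10/1*(-10)) + 1/66 = (-30 - 10*1*(-10)) + 1/66 = (-30 - 10*(-10)) + 1/66 = (-30 + 100) + 1/66 = 70 + 1/66 = 4621/66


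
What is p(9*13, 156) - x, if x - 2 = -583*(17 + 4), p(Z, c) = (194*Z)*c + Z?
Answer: 3553246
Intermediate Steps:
p(Z, c) = Z + 194*Z*c (p(Z, c) = 194*Z*c + Z = Z + 194*Z*c)
x = -12241 (x = 2 - 583*(17 + 4) = 2 - 583*21 = 2 - 12243 = -12241)
p(9*13, 156) - x = (9*13)*(1 + 194*156) - 1*(-12241) = 117*(1 + 30264) + 12241 = 117*30265 + 12241 = 3541005 + 12241 = 3553246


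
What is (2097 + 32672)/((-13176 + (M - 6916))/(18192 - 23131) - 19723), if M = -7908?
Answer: -171724091/97383897 ≈ -1.7634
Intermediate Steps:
(2097 + 32672)/((-13176 + (M - 6916))/(18192 - 23131) - 19723) = (2097 + 32672)/((-13176 + (-7908 - 6916))/(18192 - 23131) - 19723) = 34769/((-13176 - 14824)/(-4939) - 19723) = 34769/(-28000*(-1/4939) - 19723) = 34769/(28000/4939 - 19723) = 34769/(-97383897/4939) = 34769*(-4939/97383897) = -171724091/97383897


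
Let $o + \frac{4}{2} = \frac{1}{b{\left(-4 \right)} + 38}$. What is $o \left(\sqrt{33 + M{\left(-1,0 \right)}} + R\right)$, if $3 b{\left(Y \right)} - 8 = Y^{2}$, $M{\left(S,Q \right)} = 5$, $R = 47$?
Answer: $- \frac{4277}{46} - \frac{91 \sqrt{38}}{46} \approx -105.17$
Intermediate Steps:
$b{\left(Y \right)} = \frac{8}{3} + \frac{Y^{2}}{3}$
$o = - \frac{91}{46}$ ($o = -2 + \frac{1}{\left(\frac{8}{3} + \frac{\left(-4\right)^{2}}{3}\right) + 38} = -2 + \frac{1}{\left(\frac{8}{3} + \frac{1}{3} \cdot 16\right) + 38} = -2 + \frac{1}{\left(\frac{8}{3} + \frac{16}{3}\right) + 38} = -2 + \frac{1}{8 + 38} = -2 + \frac{1}{46} = - \frac{91}{46} \approx -1.9783$)
$o \left(\sqrt{33 + M{\left(-1,0 \right)}} + R\right) = - \frac{91 \left(\sqrt{33 + 5} + 47\right)}{46} = - \frac{91 \left(\sqrt{38} + 47\right)}{46} = - \frac{91 \left(47 + \sqrt{38}\right)}{46} = - \frac{4277}{46} - \frac{91 \sqrt{38}}{46}$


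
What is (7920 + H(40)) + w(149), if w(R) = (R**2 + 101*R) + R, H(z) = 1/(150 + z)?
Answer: 8610611/190 ≈ 45319.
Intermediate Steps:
w(R) = R**2 + 102*R
(7920 + H(40)) + w(149) = (7920 + 1/(150 + 40)) + 149*(102 + 149) = (7920 + 1/190) + 149*251 = (7920 + 1/190) + 37399 = 1504801/190 + 37399 = 8610611/190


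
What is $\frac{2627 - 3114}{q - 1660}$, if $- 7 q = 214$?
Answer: $\frac{3409}{11834} \approx 0.28807$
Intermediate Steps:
$q = - \frac{214}{7}$ ($q = \left(- \frac{1}{7}\right) 214 = - \frac{214}{7} \approx -30.571$)
$\frac{2627 - 3114}{q - 1660} = \frac{2627 - 3114}{- \frac{214}{7} - 1660} = - \frac{487}{- \frac{11834}{7}} = \left(-487\right) \left(- \frac{7}{11834}\right) = \frac{3409}{11834}$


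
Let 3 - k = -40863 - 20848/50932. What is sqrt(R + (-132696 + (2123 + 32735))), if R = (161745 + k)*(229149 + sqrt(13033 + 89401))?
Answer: sqrt(7527355490907856093 + 32849243737975*sqrt(102434))/12733 ≈ 2.1562e+5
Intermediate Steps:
k = 520351990/12733 (k = 3 - (-40863 - 20848/50932) = 3 - (-40863 - 1*5212/12733) = 3 - (-40863 - 5212/12733) = 3 - 1*(-520313791/12733) = 3 + 520313791/12733 = 520351990/12733 ≈ 40866.)
R = 591170293985175/12733 + 2579851075*sqrt(102434)/12733 (R = (161745 + 520351990/12733)*(229149 + sqrt(13033 + 89401)) = 2579851075*(229149 + sqrt(102434))/12733 = 591170293985175/12733 + 2579851075*sqrt(102434)/12733 ≈ 4.6493e+10)
sqrt(R + (-132696 + (2123 + 32735))) = sqrt((591170293985175/12733 + 2579851075*sqrt(102434)/12733) + (-132696 + (2123 + 32735))) = sqrt((591170293985175/12733 + 2579851075*sqrt(102434)/12733) + (-132696 + 34858)) = sqrt((591170293985175/12733 + 2579851075*sqrt(102434)/12733) - 97838) = sqrt(591169048213921/12733 + 2579851075*sqrt(102434)/12733)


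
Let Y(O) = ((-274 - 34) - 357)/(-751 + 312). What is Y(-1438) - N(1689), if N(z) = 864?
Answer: -378631/439 ≈ -862.49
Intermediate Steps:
Y(O) = 665/439 (Y(O) = (-308 - 357)/(-439) = -665*(-1/439) = 665/439)
Y(-1438) - N(1689) = 665/439 - 1*864 = 665/439 - 864 = -378631/439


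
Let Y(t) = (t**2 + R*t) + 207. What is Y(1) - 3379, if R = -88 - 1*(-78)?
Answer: -3181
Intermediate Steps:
R = -10 (R = -88 + 78 = -10)
Y(t) = 207 + t**2 - 10*t (Y(t) = (t**2 - 10*t) + 207 = 207 + t**2 - 10*t)
Y(1) - 3379 = (207 + 1**2 - 10*1) - 3379 = (207 + 1 - 10) - 3379 = 198 - 3379 = -3181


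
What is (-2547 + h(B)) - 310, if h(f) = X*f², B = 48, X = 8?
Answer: 15575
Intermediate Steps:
h(f) = 8*f²
(-2547 + h(B)) - 310 = (-2547 + 8*48²) - 310 = (-2547 + 8*2304) - 310 = (-2547 + 18432) - 310 = 15885 - 310 = 15575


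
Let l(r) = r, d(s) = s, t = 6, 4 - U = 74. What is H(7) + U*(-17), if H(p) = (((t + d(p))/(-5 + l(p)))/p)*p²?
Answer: 2471/2 ≈ 1235.5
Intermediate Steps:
U = -70 (U = 4 - 1*74 = 4 - 74 = -70)
H(p) = p*(6 + p)/(-5 + p) (H(p) = (((6 + p)/(-5 + p))/p)*p² = ((6 + p)/(p*(-5 + p)))*p² = p*(6 + p)/(-5 + p))
H(7) + U*(-17) = 7*(6 + 7)/(-5 + 7) - 70*(-17) = 7*13/2 + 1190 = 7*(½)*13 + 1190 = 91/2 + 1190 = 2471/2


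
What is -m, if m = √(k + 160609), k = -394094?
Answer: -7*I*√4765 ≈ -483.2*I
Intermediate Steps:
m = 7*I*√4765 (m = √(-394094 + 160609) = √(-233485) = 7*I*√4765 ≈ 483.2*I)
-m = -7*I*√4765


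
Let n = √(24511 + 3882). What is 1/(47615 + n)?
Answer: 47615/2267159832 - √28393/2267159832 ≈ 2.0928e-5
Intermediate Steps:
n = √28393 ≈ 168.50
1/(47615 + n) = 1/(47615 + √28393)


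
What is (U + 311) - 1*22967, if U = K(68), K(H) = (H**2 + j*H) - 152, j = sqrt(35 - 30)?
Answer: -18184 + 68*sqrt(5) ≈ -18032.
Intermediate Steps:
j = sqrt(5) ≈ 2.2361
K(H) = -152 + H**2 + H*sqrt(5) (K(H) = (H**2 + sqrt(5)*H) - 152 = (H**2 + H*sqrt(5)) - 152 = -152 + H**2 + H*sqrt(5))
U = 4472 + 68*sqrt(5) (U = -152 + 68**2 + 68*sqrt(5) = -152 + 4624 + 68*sqrt(5) = 4472 + 68*sqrt(5) ≈ 4624.1)
(U + 311) - 1*22967 = ((4472 + 68*sqrt(5)) + 311) - 1*22967 = (4783 + 68*sqrt(5)) - 22967 = -18184 + 68*sqrt(5)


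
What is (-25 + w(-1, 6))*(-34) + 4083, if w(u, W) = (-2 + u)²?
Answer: 4627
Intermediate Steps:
(-25 + w(-1, 6))*(-34) + 4083 = (-25 + (-2 - 1)²)*(-34) + 4083 = (-25 + (-3)²)*(-34) + 4083 = (-25 + 9)*(-34) + 4083 = -16*(-34) + 4083 = 544 + 4083 = 4627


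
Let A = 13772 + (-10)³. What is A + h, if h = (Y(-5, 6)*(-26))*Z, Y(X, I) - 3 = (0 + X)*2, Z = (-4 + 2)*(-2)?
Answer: 13500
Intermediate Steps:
Z = 4 (Z = -2*(-2) = 4)
Y(X, I) = 3 + 2*X (Y(X, I) = 3 + (0 + X)*2 = 3 + X*2 = 3 + 2*X)
A = 12772 (A = 13772 - 1000 = 12772)
h = 728 (h = ((3 + 2*(-5))*(-26))*4 = ((3 - 10)*(-26))*4 = -7*(-26)*4 = 182*4 = 728)
A + h = 12772 + 728 = 13500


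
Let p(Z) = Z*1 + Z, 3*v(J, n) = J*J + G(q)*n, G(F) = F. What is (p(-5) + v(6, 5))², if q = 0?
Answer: 4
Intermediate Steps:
v(J, n) = J²/3 (v(J, n) = (J*J + 0*n)/3 = (J² + 0)/3 = J²/3)
p(Z) = 2*Z (p(Z) = Z + Z = 2*Z)
(p(-5) + v(6, 5))² = (2*(-5) + (⅓)*6²)² = (-10 + (⅓)*36)² = (-10 + 12)² = 2² = 4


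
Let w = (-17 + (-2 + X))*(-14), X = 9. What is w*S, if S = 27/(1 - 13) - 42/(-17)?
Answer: 525/17 ≈ 30.882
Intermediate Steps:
S = 15/68 (S = 27/(-12) - 42*(-1/17) = 27*(-1/12) + 42/17 = -9/4 + 42/17 = 15/68 ≈ 0.22059)
w = 140 (w = (-17 + (-2 + 9))*(-14) = (-17 + 7)*(-14) = -10*(-14) = 140)
w*S = 140*(15/68) = 525/17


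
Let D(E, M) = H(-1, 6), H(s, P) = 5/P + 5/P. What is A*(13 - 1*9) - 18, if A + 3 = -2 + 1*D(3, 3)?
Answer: -94/3 ≈ -31.333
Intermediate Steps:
H(s, P) = 10/P
D(E, M) = 5/3 (D(E, M) = 10/6 = 10*(⅙) = 5/3)
A = -10/3 (A = -3 + (-2 + 1*(5/3)) = -3 + (-2 + 5/3) = -3 - ⅓ = -10/3 ≈ -3.3333)
A*(13 - 1*9) - 18 = -10*(13 - 1*9)/3 - 18 = -10*(13 - 9)/3 - 18 = -10/3*4 - 18 = -40/3 - 18 = -94/3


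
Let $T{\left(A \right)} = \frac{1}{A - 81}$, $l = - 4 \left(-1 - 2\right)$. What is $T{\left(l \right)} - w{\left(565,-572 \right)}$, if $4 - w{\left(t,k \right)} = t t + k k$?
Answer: $\frac{44601944}{69} \approx 6.4641 \cdot 10^{5}$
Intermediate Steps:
$w{\left(t,k \right)} = 4 - k^{2} - t^{2}$ ($w{\left(t,k \right)} = 4 - \left(t t + k k\right) = 4 - \left(t^{2} + k^{2}\right) = 4 - \left(k^{2} + t^{2}\right) = 4 - k^{2} - t^{2}$)
$l = 12$ ($l = \left(-4\right) \left(-3\right) = 12$)
$T{\left(A \right)} = \frac{1}{-81 + A}$
$T{\left(l \right)} - w{\left(565,-572 \right)} = \frac{1}{-81 + 12} - \left(4 - \left(-572\right)^{2} - 565^{2}\right) = \frac{1}{-69} - \left(4 - 327184 - 319225\right) = - \frac{1}{69} - \left(4 - 327184 - 319225\right) = - \frac{1}{69} - -646405 = - \frac{1}{69} + 646405 = \frac{44601944}{69}$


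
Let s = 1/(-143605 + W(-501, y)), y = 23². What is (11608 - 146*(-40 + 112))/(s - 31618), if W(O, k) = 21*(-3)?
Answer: -157460128/4542494825 ≈ -0.034664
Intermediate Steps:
y = 529
W(O, k) = -63
s = -1/143668 (s = 1/(-143605 - 63) = 1/(-143668) = -1/143668 ≈ -6.9605e-6)
(11608 - 146*(-40 + 112))/(s - 31618) = (11608 - 146*(-40 + 112))/(-1/143668 - 31618) = (11608 - 146*72)/(-4542494825/143668) = (11608 - 10512)*(-143668/4542494825) = 1096*(-143668/4542494825) = -157460128/4542494825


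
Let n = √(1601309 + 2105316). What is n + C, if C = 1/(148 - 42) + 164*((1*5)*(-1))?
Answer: -86919/106 + 5*√148265 ≈ 1105.3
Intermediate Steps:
n = 5*√148265 (n = √3706625 = 5*√148265 ≈ 1925.3)
C = -86919/106 (C = 1/106 + 164*(5*(-1)) = 1/106 + 164*(-5) = 1/106 - 820 = -86919/106 ≈ -819.99)
n + C = 5*√148265 - 86919/106 = -86919/106 + 5*√148265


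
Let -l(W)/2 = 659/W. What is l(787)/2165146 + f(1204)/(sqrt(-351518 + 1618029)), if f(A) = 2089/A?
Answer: -659/851984951 + 2089*sqrt(1266511)/1524879244 ≈ 0.0015410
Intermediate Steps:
l(W) = -1318/W
l(787)/2165146 + f(1204)/(sqrt(-351518 + 1618029)) = -1318/787/2165146 + (2089/1204)/(sqrt(-351518 + 1618029)) = -1318*1/787*(1/2165146) + (2089*(1/1204))/(sqrt(1266511)) = -1318/787*1/2165146 + 2089*(sqrt(1266511)/1266511)/1204 = -659/851984951 + 2089*sqrt(1266511)/1524879244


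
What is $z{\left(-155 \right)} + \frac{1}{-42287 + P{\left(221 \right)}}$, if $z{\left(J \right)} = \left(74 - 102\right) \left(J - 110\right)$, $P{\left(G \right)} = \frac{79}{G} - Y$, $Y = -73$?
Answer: $\frac{69222775079}{9329215} \approx 7420.0$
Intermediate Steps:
$P{\left(G \right)} = 73 + \frac{79}{G}$ ($P{\left(G \right)} = \frac{79}{G} - -73 = \frac{79}{G} + 73 = 73 + \frac{79}{G}$)
$z{\left(J \right)} = 3080 - 28 J$ ($z{\left(J \right)} = - 28 \left(-110 + J\right) = 3080 - 28 J$)
$z{\left(-155 \right)} + \frac{1}{-42287 + P{\left(221 \right)}} = \left(3080 - -4340\right) + \frac{1}{-42287 + \left(73 + \frac{79}{221}\right)} = \left(3080 + 4340\right) + \frac{1}{-42287 + \left(73 + 79 \cdot \frac{1}{221}\right)} = 7420 + \frac{1}{-42287 + \left(73 + \frac{79}{221}\right)} = 7420 + \frac{1}{-42287 + \frac{16212}{221}} = 7420 + \frac{1}{- \frac{9329215}{221}} = 7420 - \frac{221}{9329215} = \frac{69222775079}{9329215}$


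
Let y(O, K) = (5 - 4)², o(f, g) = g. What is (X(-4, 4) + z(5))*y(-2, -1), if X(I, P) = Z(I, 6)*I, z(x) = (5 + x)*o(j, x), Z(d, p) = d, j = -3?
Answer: 66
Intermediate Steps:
z(x) = x*(5 + x) (z(x) = (5 + x)*x = x*(5 + x))
X(I, P) = I² (X(I, P) = I*I = I²)
y(O, K) = 1 (y(O, K) = 1² = 1)
(X(-4, 4) + z(5))*y(-2, -1) = ((-4)² + 5*(5 + 5))*1 = (16 + 5*10)*1 = (16 + 50)*1 = 66*1 = 66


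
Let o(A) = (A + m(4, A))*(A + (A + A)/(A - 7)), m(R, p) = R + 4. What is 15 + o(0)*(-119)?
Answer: 15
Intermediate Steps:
m(R, p) = 4 + R
o(A) = (8 + A)*(A + 2*A/(-7 + A)) (o(A) = (A + (4 + 4))*(A + (A + A)/(A - 7)) = (A + 8)*(A + (2*A)/(-7 + A)) = (8 + A)*(A + 2*A/(-7 + A)))
15 + o(0)*(-119) = 15 + (0*(-40 + 0² + 3*0)/(-7 + 0))*(-119) = 15 + (0*(-40 + 0 + 0)/(-7))*(-119) = 15 + (0*(-⅐)*(-40))*(-119) = 15 + 0*(-119) = 15 + 0 = 15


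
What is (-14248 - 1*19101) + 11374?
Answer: -21975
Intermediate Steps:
(-14248 - 1*19101) + 11374 = (-14248 - 19101) + 11374 = -33349 + 11374 = -21975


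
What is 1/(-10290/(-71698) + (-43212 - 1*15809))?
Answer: -35849/2115838684 ≈ -1.6943e-5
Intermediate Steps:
1/(-10290/(-71698) + (-43212 - 1*15809)) = 1/(-10290*(-1/71698) + (-43212 - 15809)) = 1/(5145/35849 - 59021) = 1/(-2115838684/35849) = -35849/2115838684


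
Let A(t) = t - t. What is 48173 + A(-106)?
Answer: 48173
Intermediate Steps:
A(t) = 0
48173 + A(-106) = 48173 + 0 = 48173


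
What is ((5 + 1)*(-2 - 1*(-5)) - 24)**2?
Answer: 36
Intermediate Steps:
((5 + 1)*(-2 - 1*(-5)) - 24)**2 = (6*(-2 + 5) - 24)**2 = (6*3 - 24)**2 = (18 - 24)**2 = (-6)**2 = 36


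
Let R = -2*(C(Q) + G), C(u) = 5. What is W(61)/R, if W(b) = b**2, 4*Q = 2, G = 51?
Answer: -3721/112 ≈ -33.223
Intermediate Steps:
Q = 1/2 (Q = (1/4)*2 = 1/2 ≈ 0.50000)
R = -112 (R = -2*(5 + 51) = -2*56 = -112)
W(61)/R = 61**2/(-112) = 3721*(-1/112) = -3721/112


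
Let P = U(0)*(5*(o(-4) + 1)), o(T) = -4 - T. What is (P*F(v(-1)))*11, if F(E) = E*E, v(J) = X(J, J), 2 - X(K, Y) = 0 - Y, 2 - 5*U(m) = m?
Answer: 22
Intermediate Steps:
U(m) = ⅖ - m/5
X(K, Y) = 2 + Y (X(K, Y) = 2 - (0 - Y) = 2 - (-1)*Y = 2 + Y)
v(J) = 2 + J
F(E) = E²
P = 2 (P = (⅖ - ⅕*0)*(5*((-4 - 1*(-4)) + 1)) = (⅖ + 0)*(5*((-4 + 4) + 1)) = 2*(5*(0 + 1))/5 = 2*(5*1)/5 = (⅖)*5 = 2)
(P*F(v(-1)))*11 = (2*(2 - 1)²)*11 = (2*1²)*11 = (2*1)*11 = 2*11 = 22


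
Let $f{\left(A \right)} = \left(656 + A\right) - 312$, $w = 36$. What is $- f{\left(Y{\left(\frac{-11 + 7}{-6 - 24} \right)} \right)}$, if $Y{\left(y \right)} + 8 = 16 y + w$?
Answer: $- \frac{5612}{15} \approx -374.13$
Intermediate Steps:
$Y{\left(y \right)} = 28 + 16 y$ ($Y{\left(y \right)} = -8 + \left(16 y + 36\right) = -8 + \left(36 + 16 y\right) = 28 + 16 y$)
$f{\left(A \right)} = 344 + A$
$- f{\left(Y{\left(\frac{-11 + 7}{-6 - 24} \right)} \right)} = - (344 + \left(28 + 16 \frac{-11 + 7}{-6 - 24}\right)) = - (344 + \left(28 + 16 \left(- \frac{4}{-30}\right)\right)) = - (344 + \left(28 + 16 \left(\left(-4\right) \left(- \frac{1}{30}\right)\right)\right)) = - (344 + \left(28 + 16 \cdot \frac{2}{15}\right)) = - (344 + \left(28 + \frac{32}{15}\right)) = - (344 + \frac{452}{15}) = \left(-1\right) \frac{5612}{15} = - \frac{5612}{15}$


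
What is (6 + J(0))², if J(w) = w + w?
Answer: 36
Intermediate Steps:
J(w) = 2*w
(6 + J(0))² = (6 + 2*0)² = (6 + 0)² = 6² = 36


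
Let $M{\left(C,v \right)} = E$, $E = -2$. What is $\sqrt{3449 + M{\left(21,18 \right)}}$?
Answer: $3 \sqrt{383} \approx 58.711$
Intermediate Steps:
$M{\left(C,v \right)} = -2$
$\sqrt{3449 + M{\left(21,18 \right)}} = \sqrt{3449 - 2} = \sqrt{3447} = 3 \sqrt{383}$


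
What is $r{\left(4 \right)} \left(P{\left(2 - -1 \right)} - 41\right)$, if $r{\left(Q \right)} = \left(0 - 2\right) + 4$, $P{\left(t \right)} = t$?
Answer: $-76$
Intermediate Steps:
$r{\left(Q \right)} = 2$ ($r{\left(Q \right)} = -2 + 4 = 2$)
$r{\left(4 \right)} \left(P{\left(2 - -1 \right)} - 41\right) = 2 \left(\left(2 - -1\right) - 41\right) = 2 \left(\left(2 + 1\right) - 41\right) = 2 \left(3 - 41\right) = 2 \left(-38\right) = -76$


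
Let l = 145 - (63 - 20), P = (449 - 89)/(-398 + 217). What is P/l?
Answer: -60/3077 ≈ -0.019500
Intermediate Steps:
P = -360/181 (P = 360/(-181) = 360*(-1/181) = -360/181 ≈ -1.9890)
l = 102 (l = 145 - 1*43 = 145 - 43 = 102)
P/l = -360/181/102 = -360/181*1/102 = -60/3077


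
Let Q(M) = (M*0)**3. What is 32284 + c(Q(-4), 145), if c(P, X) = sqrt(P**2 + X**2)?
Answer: 32429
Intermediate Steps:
Q(M) = 0 (Q(M) = 0**3 = 0)
32284 + c(Q(-4), 145) = 32284 + sqrt(0**2 + 145**2) = 32284 + sqrt(0 + 21025) = 32284 + sqrt(21025) = 32284 + 145 = 32429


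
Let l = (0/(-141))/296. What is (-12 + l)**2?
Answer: 144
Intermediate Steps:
l = 0 (l = (0*(-1/141))*(1/296) = 0*(1/296) = 0)
(-12 + l)**2 = (-12 + 0)**2 = (-12)**2 = 144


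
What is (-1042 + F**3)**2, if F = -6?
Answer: 1582564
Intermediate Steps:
(-1042 + F**3)**2 = (-1042 + (-6)**3)**2 = (-1042 - 216)**2 = (-1258)**2 = 1582564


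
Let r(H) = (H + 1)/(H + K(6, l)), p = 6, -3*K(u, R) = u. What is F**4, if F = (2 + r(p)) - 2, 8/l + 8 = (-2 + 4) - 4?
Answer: 2401/256 ≈ 9.3789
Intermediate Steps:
l = -4/5 (l = 8/(-8 + ((-2 + 4) - 4)) = 8/(-8 + (2 - 4)) = 8/(-8 - 2) = 8/(-10) = 8*(-1/10) = -4/5 ≈ -0.80000)
K(u, R) = -u/3
r(H) = (1 + H)/(-2 + H) (r(H) = (H + 1)/(H - 1/3*6) = (1 + H)/(H - 2) = (1 + H)/(-2 + H))
F = 7/4 (F = (2 + (1 + 6)/(-2 + 6)) - 2 = (2 + 7/4) - 2 = 15/4 - 2 = 7/4 ≈ 1.7500)
F**4 = (7/4)**4 = 2401/256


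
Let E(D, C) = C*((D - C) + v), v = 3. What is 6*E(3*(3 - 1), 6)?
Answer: 108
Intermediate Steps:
E(D, C) = C*(3 + D - C) (E(D, C) = C*((D - C) + 3) = C*(3 + D - C))
6*E(3*(3 - 1), 6) = 6*(6*(3 + 3*(3 - 1) - 1*6)) = 6*(6*(3 + 3*2 - 6)) = 6*(6*(3 + 6 - 6)) = 6*(6*3) = 6*18 = 108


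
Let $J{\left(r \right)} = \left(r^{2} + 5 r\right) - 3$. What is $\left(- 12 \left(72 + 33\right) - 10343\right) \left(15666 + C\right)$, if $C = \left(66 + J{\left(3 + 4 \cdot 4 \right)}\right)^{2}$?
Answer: $-3307168281$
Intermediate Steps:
$J{\left(r \right)} = -3 + r^{2} + 5 r$
$C = 269361$ ($C = \left(66 + \left(-3 + \left(3 + 4 \cdot 4\right)^{2} + 5 \left(3 + 4 \cdot 4\right)\right)\right)^{2} = \left(66 + \left(-3 + \left(3 + 16\right)^{2} + 5 \left(3 + 16\right)\right)\right)^{2} = \left(66 + \left(-3 + 19^{2} + 5 \cdot 19\right)\right)^{2} = \left(66 + \left(-3 + 361 + 95\right)\right)^{2} = \left(66 + 453\right)^{2} = 519^{2} = 269361$)
$\left(- 12 \left(72 + 33\right) - 10343\right) \left(15666 + C\right) = \left(- 12 \left(72 + 33\right) - 10343\right) \left(15666 + 269361\right) = \left(\left(-12\right) 105 - 10343\right) 285027 = \left(-1260 - 10343\right) 285027 = \left(-11603\right) 285027 = -3307168281$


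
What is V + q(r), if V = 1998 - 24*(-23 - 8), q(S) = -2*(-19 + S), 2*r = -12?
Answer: 2792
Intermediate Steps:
r = -6 (r = (½)*(-12) = -6)
q(S) = 38 - 2*S
V = 2742 (V = 1998 - 24*(-31) = 1998 - 1*(-744) = 1998 + 744 = 2742)
V + q(r) = 2742 + (38 - 2*(-6)) = 2742 + (38 + 12) = 2742 + 50 = 2792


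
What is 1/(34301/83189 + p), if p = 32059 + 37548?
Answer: 83189/5790571024 ≈ 1.4366e-5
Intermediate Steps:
p = 69607
1/(34301/83189 + p) = 1/(34301/83189 + 69607) = 1/(5790571024/83189) = 83189/5790571024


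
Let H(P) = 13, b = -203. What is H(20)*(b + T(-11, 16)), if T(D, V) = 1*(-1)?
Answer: -2652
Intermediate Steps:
T(D, V) = -1
H(20)*(b + T(-11, 16)) = 13*(-203 - 1) = 13*(-204) = -2652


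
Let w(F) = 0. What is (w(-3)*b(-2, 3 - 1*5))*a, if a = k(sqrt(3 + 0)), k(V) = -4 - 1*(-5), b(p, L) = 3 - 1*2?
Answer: 0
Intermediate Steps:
b(p, L) = 1 (b(p, L) = 3 - 2 = 1)
k(V) = 1 (k(V) = -4 + 5 = 1)
a = 1
(w(-3)*b(-2, 3 - 1*5))*a = (0*1)*1 = 0*1 = 0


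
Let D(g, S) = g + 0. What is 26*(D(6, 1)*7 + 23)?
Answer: 1690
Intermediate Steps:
D(g, S) = g
26*(D(6, 1)*7 + 23) = 26*(6*7 + 23) = 26*(42 + 23) = 26*65 = 1690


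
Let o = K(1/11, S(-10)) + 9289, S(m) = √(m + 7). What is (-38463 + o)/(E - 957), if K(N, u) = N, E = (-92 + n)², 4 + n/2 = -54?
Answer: -320913/465377 ≈ -0.68958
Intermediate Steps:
n = -116 (n = -8 + 2*(-54) = -8 - 108 = -116)
E = 43264 (E = (-92 - 116)² = (-208)² = 43264)
S(m) = √(7 + m)
o = 102180/11 (o = 1/11 + 9289 = 102180/11 ≈ 9289.1)
(-38463 + o)/(E - 957) = (-38463 + 102180/11)/(43264 - 957) = -320913/11/42307 = -320913/11*1/42307 = -320913/465377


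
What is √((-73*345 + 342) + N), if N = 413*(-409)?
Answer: 4*I*√12110 ≈ 440.18*I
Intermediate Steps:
N = -168917
√((-73*345 + 342) + N) = √((-73*345 + 342) - 168917) = √((-25185 + 342) - 168917) = √(-24843 - 168917) = √(-193760) = 4*I*√12110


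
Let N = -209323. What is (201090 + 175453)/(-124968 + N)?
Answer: -376543/334291 ≈ -1.1264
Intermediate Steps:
(201090 + 175453)/(-124968 + N) = (201090 + 175453)/(-124968 - 209323) = 376543/(-334291) = 376543*(-1/334291) = -376543/334291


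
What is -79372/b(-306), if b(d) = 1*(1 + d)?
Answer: 79372/305 ≈ 260.24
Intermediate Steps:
b(d) = 1 + d
-79372/b(-306) = -79372/(1 - 306) = -79372/(-305) = -79372*(-1/305) = 79372/305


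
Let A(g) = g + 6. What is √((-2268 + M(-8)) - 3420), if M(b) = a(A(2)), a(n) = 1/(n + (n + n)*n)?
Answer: I*√26301278/68 ≈ 75.419*I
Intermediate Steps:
A(g) = 6 + g
a(n) = 1/(n + 2*n²) (a(n) = 1/(n + (2*n)*n) = 1/(n + 2*n²))
M(b) = 1/136 (M(b) = 1/((6 + 2)*(1 + 2*(6 + 2))) = 1/(8*(1 + 2*8)) = 1/(8*(1 + 16)) = (⅛)/17 = (⅛)*(1/17) = 1/136)
√((-2268 + M(-8)) - 3420) = √((-2268 + 1/136) - 3420) = √(-308447/136 - 3420) = √(-773567/136) = I*√26301278/68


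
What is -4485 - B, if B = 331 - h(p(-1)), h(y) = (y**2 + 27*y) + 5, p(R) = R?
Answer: -4837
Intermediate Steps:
h(y) = 5 + y**2 + 27*y
B = 352 (B = 331 - (5 + (-1)**2 + 27*(-1)) = 331 - (5 + 1 - 27) = 331 - 1*(-21) = 331 + 21 = 352)
-4485 - B = -4485 - 1*352 = -4485 - 352 = -4837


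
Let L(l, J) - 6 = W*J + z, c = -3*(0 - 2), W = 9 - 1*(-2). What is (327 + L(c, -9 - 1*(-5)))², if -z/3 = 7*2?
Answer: 61009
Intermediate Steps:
z = -42 (z = -21*2 = -3*14 = -42)
W = 11 (W = 9 + 2 = 11)
c = 6 (c = -3*(-2) = 6)
L(l, J) = -36 + 11*J (L(l, J) = 6 + (11*J - 42) = 6 + (-42 + 11*J) = -36 + 11*J)
(327 + L(c, -9 - 1*(-5)))² = (327 + (-36 + 11*(-9 - 1*(-5))))² = (327 + (-36 + 11*(-9 + 5)))² = (327 + (-36 + 11*(-4)))² = (327 + (-36 - 44))² = (327 - 80)² = 247² = 61009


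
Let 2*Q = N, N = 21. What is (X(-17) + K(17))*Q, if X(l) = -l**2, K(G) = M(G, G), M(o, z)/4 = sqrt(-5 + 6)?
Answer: -5985/2 ≈ -2992.5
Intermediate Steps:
Q = 21/2 (Q = (1/2)*21 = 21/2 ≈ 10.500)
M(o, z) = 4 (M(o, z) = 4*sqrt(-5 + 6) = 4*sqrt(1) = 4*1 = 4)
K(G) = 4
(X(-17) + K(17))*Q = (-1*(-17)**2 + 4)*(21/2) = (-1*289 + 4)*(21/2) = (-289 + 4)*(21/2) = -285*21/2 = -5985/2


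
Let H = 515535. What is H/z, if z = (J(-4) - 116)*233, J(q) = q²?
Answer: -103107/4660 ≈ -22.126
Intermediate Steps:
z = -23300 (z = ((-4)² - 116)*233 = (16 - 116)*233 = -100*233 = -23300)
H/z = 515535/(-23300) = 515535*(-1/23300) = -103107/4660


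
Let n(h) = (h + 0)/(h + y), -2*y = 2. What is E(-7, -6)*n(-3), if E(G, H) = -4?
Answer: -3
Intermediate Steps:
y = -1 (y = -1/2*2 = -1)
n(h) = h/(-1 + h) (n(h) = (h + 0)/(h - 1) = h/(-1 + h))
E(-7, -6)*n(-3) = -(-12)/(-1 - 3) = -(-12)/(-4) = -(-12)*(-1)/4 = -4*3/4 = -3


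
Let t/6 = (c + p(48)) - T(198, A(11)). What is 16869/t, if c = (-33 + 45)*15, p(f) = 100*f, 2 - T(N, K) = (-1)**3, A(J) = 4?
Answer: 5623/9954 ≈ 0.56490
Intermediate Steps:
T(N, K) = 3 (T(N, K) = 2 - 1*(-1)**3 = 2 - 1*(-1) = 2 + 1 = 3)
c = 180 (c = 12*15 = 180)
t = 29862 (t = 6*((180 + 100*48) - 1*3) = 6*((180 + 4800) - 3) = 6*(4980 - 3) = 6*4977 = 29862)
16869/t = 16869/29862 = 16869*(1/29862) = 5623/9954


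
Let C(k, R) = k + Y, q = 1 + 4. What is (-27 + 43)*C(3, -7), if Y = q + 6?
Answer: 224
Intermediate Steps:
q = 5
Y = 11 (Y = 5 + 6 = 11)
C(k, R) = 11 + k (C(k, R) = k + 11 = 11 + k)
(-27 + 43)*C(3, -7) = (-27 + 43)*(11 + 3) = 16*14 = 224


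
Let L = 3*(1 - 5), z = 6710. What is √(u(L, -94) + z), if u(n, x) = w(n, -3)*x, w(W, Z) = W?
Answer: √7838 ≈ 88.532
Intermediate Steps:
L = -12 (L = 3*(-4) = -12)
u(n, x) = n*x
√(u(L, -94) + z) = √(-12*(-94) + 6710) = √(1128 + 6710) = √7838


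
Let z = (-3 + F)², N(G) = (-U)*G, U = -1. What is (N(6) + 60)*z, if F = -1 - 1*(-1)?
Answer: 594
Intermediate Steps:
F = 0 (F = -1 + 1 = 0)
N(G) = G (N(G) = (-1*(-1))*G = 1*G = G)
z = 9 (z = (-3 + 0)² = (-3)² = 9)
(N(6) + 60)*z = (6 + 60)*9 = 66*9 = 594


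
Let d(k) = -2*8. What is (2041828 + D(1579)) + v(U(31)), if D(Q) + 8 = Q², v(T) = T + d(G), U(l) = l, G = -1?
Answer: 4535076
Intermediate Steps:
d(k) = -16
v(T) = -16 + T (v(T) = T - 16 = -16 + T)
D(Q) = -8 + Q²
(2041828 + D(1579)) + v(U(31)) = (2041828 + (-8 + 1579²)) + (-16 + 31) = (2041828 + (-8 + 2493241)) + 15 = (2041828 + 2493233) + 15 = 4535061 + 15 = 4535076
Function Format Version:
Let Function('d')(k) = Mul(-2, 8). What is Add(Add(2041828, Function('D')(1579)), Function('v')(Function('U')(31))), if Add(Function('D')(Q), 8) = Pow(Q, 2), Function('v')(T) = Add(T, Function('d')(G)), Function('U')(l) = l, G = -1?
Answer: 4535076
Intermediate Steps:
Function('d')(k) = -16
Function('v')(T) = Add(-16, T) (Function('v')(T) = Add(T, -16) = Add(-16, T))
Function('D')(Q) = Add(-8, Pow(Q, 2))
Add(Add(2041828, Function('D')(1579)), Function('v')(Function('U')(31))) = Add(Add(2041828, Add(-8, Pow(1579, 2))), Add(-16, 31)) = Add(Add(2041828, Add(-8, 2493241)), 15) = Add(Add(2041828, 2493233), 15) = Add(4535061, 15) = 4535076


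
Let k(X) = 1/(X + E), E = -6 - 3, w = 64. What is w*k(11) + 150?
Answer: 182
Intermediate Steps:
E = -9
k(X) = 1/(-9 + X) (k(X) = 1/(X - 9) = 1/(-9 + X))
w*k(11) + 150 = 64/(-9 + 11) + 150 = 64/2 + 150 = 64*(1/2) + 150 = 32 + 150 = 182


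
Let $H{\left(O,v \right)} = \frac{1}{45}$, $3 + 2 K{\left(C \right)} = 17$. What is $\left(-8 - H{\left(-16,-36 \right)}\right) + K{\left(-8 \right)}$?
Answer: $- \frac{46}{45} \approx -1.0222$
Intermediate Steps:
$K{\left(C \right)} = 7$ ($K{\left(C \right)} = - \frac{3}{2} + \frac{1}{2} \cdot 17 = - \frac{3}{2} + \frac{17}{2} = 7$)
$H{\left(O,v \right)} = \frac{1}{45}$
$\left(-8 - H{\left(-16,-36 \right)}\right) + K{\left(-8 \right)} = \left(-8 - \frac{1}{45}\right) + 7 = - \frac{361}{45} + 7 = - \frac{46}{45}$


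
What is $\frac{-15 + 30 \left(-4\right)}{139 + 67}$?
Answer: $- \frac{135}{206} \approx -0.65534$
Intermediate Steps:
$\frac{-15 + 30 \left(-4\right)}{139 + 67} = \frac{-15 - 120}{206} = \left(-135\right) \frac{1}{206} = - \frac{135}{206}$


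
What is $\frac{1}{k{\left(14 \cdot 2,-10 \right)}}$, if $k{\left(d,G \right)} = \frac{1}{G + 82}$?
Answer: $72$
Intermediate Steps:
$k{\left(d,G \right)} = \frac{1}{82 + G}$
$\frac{1}{k{\left(14 \cdot 2,-10 \right)}} = \frac{1}{\frac{1}{82 - 10}} = \frac{1}{\frac{1}{72}} = 72$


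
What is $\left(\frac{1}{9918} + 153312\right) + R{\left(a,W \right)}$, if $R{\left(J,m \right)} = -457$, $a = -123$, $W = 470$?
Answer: $\frac{1516015891}{9918} \approx 1.5286 \cdot 10^{5}$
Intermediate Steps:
$\left(\frac{1}{9918} + 153312\right) + R{\left(a,W \right)} = \left(\frac{1}{9918} + 153312\right) - 457 = \frac{1520548417}{9918} - 457 = \frac{1516015891}{9918}$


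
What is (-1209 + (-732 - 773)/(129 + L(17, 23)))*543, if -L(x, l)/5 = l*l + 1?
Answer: -1654186512/2521 ≈ -6.5616e+5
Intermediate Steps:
L(x, l) = -5 - 5*l² (L(x, l) = -5*(l*l + 1) = -5*(l² + 1) = -5*(1 + l²) = -5 - 5*l²)
(-1209 + (-732 - 773)/(129 + L(17, 23)))*543 = (-1209 + (-732 - 773)/(129 + (-5 - 5*23²)))*543 = (-1209 - 1505/(129 + (-5 - 5*529)))*543 = (-1209 - 1505/(129 + (-5 - 2645)))*543 = (-1209 - 1505/(129 - 2650))*543 = (-1209 - 1505/(-2521))*543 = (-1209 - 1505*(-1/2521))*543 = (-1209 + 1505/2521)*543 = -3046384/2521*543 = -1654186512/2521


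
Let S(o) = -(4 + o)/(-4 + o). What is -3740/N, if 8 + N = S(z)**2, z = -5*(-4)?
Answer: 14960/23 ≈ 650.43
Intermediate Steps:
z = 20
S(o) = -(4 + o)/(-4 + o)
N = -23/4 (N = -8 + ((-4 - 1*20)/(-4 + 20))**2 = -8 + ((-4 - 20)/16)**2 = -8 + ((1/16)*(-24))**2 = -8 + (-3/2)**2 = -8 + 9/4 = -23/4 ≈ -5.7500)
-3740/N = -3740/(-23/4) = -3740*(-4/23) = 14960/23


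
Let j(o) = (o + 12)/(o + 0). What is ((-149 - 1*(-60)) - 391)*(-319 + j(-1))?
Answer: 158400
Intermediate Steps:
j(o) = (12 + o)/o
((-149 - 1*(-60)) - 391)*(-319 + j(-1)) = ((-149 - 1*(-60)) - 391)*(-319 + (12 - 1)/(-1)) = ((-149 + 60) - 391)*(-319 - 1*11) = (-89 - 391)*(-319 - 11) = -480*(-330) = 158400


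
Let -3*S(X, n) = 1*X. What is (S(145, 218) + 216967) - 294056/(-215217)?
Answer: 46684878740/215217 ≈ 2.1692e+5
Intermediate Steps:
S(X, n) = -X/3
(S(145, 218) + 216967) - 294056/(-215217) = (-1/3*145 + 216967) - 294056/(-215217) = (-145/3 + 216967) - 294056*(-1/215217) = 650756/3 + 294056/215217 = 46684878740/215217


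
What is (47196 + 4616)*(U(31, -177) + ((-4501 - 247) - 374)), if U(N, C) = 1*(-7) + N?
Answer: -264137576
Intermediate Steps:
U(N, C) = -7 + N
(47196 + 4616)*(U(31, -177) + ((-4501 - 247) - 374)) = (47196 + 4616)*((-7 + 31) + ((-4501 - 247) - 374)) = 51812*(24 + (-4748 - 374)) = 51812*(24 - 5122) = 51812*(-5098) = -264137576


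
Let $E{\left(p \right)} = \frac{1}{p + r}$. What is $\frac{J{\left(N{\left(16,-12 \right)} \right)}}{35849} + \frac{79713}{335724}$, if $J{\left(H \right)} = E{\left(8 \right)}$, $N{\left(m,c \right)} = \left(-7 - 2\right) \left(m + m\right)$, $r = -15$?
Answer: $\frac{6667694545}{28082529244} \approx 0.23743$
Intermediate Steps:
$N{\left(m,c \right)} = - 18 m$ ($N{\left(m,c \right)} = - 9 \cdot 2 m = - 18 m$)
$E{\left(p \right)} = \frac{1}{-15 + p}$ ($E{\left(p \right)} = \frac{1}{p - 15} = \frac{1}{-15 + p}$)
$J{\left(H \right)} = - \frac{1}{7}$ ($J{\left(H \right)} = \frac{1}{-15 + 8} = \frac{1}{-7} = - \frac{1}{7}$)
$\frac{J{\left(N{\left(16,-12 \right)} \right)}}{35849} + \frac{79713}{335724} = - \frac{1}{7 \cdot 35849} + \frac{79713}{335724} = \left(- \frac{1}{7}\right) \frac{1}{35849} + 79713 \cdot \frac{1}{335724} = - \frac{1}{250943} + \frac{26571}{111908} = \frac{6667694545}{28082529244}$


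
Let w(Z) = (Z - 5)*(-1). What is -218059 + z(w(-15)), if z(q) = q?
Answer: -218039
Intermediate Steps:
w(Z) = 5 - Z (w(Z) = (-5 + Z)*(-1) = 5 - Z)
-218059 + z(w(-15)) = -218059 + (5 - 1*(-15)) = -218059 + (5 + 15) = -218059 + 20 = -218039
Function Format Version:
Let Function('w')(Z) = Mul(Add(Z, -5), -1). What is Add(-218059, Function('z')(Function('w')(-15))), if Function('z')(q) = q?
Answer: -218039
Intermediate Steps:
Function('w')(Z) = Add(5, Mul(-1, Z)) (Function('w')(Z) = Mul(Add(-5, Z), -1) = Add(5, Mul(-1, Z)))
Add(-218059, Function('z')(Function('w')(-15))) = Add(-218059, Add(5, Mul(-1, -15))) = Add(-218059, Add(5, 15)) = Add(-218059, 20) = -218039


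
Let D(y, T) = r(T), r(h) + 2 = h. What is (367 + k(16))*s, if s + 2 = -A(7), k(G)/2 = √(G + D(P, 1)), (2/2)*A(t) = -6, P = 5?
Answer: 1468 + 8*√15 ≈ 1499.0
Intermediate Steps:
r(h) = -2 + h
D(y, T) = -2 + T
A(t) = -6
k(G) = 2*√(-1 + G) (k(G) = 2*√(G + (-2 + 1)) = 2*√(G - 1) = 2*√(-1 + G))
s = 4 (s = -2 - 1*(-6) = -2 + 6 = 4)
(367 + k(16))*s = (367 + 2*√(-1 + 16))*4 = (367 + 2*√15)*4 = 1468 + 8*√15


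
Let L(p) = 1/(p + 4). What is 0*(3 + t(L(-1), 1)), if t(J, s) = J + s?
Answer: 0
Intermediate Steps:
L(p) = 1/(4 + p)
0*(3 + t(L(-1), 1)) = 0*(3 + (1/(4 - 1) + 1)) = 0*(3 + (1/3 + 1)) = 0*(3 + (⅓ + 1)) = 0*(3 + 4/3) = 0*(13/3) = 0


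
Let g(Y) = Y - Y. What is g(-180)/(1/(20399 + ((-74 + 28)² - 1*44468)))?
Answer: 0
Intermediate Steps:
g(Y) = 0
g(-180)/(1/(20399 + ((-74 + 28)² - 1*44468))) = 0/(1/(20399 + ((-74 + 28)² - 1*44468))) = 0/(1/(20399 + ((-46)² - 44468))) = 0/(1/(20399 + (2116 - 44468))) = 0/(1/(20399 - 42352)) = 0/(1/(-21953)) = 0/(-1/21953) = 0*(-21953) = 0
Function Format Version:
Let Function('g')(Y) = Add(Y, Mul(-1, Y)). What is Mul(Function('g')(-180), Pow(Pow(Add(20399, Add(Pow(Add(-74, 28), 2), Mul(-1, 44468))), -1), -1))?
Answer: 0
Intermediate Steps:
Function('g')(Y) = 0
Mul(Function('g')(-180), Pow(Pow(Add(20399, Add(Pow(Add(-74, 28), 2), Mul(-1, 44468))), -1), -1)) = Mul(0, Pow(Pow(Add(20399, Add(Pow(Add(-74, 28), 2), Mul(-1, 44468))), -1), -1)) = Mul(0, Pow(Pow(Add(20399, Add(Pow(-46, 2), -44468)), -1), -1)) = Mul(0, Pow(Pow(Add(20399, Add(2116, -44468)), -1), -1)) = Mul(0, Pow(Pow(Add(20399, -42352), -1), -1)) = Mul(0, Pow(Pow(-21953, -1), -1)) = Mul(0, Pow(Rational(-1, 21953), -1)) = Mul(0, -21953) = 0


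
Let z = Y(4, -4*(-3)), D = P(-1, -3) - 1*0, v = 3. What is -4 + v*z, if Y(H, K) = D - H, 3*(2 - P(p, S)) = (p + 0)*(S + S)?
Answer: -16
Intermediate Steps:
P(p, S) = 2 - 2*S*p/3 (P(p, S) = 2 - (p + 0)*(S + S)/3 = 2 - p*2*S/3 = 2 - 2*S*p/3)
D = 0 (D = (2 - ⅔*(-3)*(-1)) - 1*0 = (2 - 2) + 0 = 0 + 0 = 0)
Y(H, K) = -H (Y(H, K) = 0 - H = -H)
z = -4 (z = -1*4 = -4)
-4 + v*z = -4 + 3*(-4) = -4 - 12 = -16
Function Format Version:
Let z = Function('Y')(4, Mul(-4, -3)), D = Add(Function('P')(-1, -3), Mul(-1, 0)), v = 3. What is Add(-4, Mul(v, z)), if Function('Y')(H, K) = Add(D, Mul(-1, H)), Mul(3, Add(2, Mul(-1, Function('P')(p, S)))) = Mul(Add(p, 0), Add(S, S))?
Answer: -16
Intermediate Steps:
Function('P')(p, S) = Add(2, Mul(Rational(-2, 3), S, p)) (Function('P')(p, S) = Add(2, Mul(Rational(-1, 3), Mul(Add(p, 0), Add(S, S)))) = Add(2, Mul(Rational(-1, 3), Mul(p, Mul(2, S)))) = Add(2, Mul(Rational(-1, 3), Mul(2, S, p))) = Add(2, Mul(Rational(-2, 3), S, p)))
D = 0 (D = Add(Add(2, Mul(Rational(-2, 3), -3, -1)), Mul(-1, 0)) = Add(Add(2, -2), 0) = Add(0, 0) = 0)
Function('Y')(H, K) = Mul(-1, H) (Function('Y')(H, K) = Add(0, Mul(-1, H)) = Mul(-1, H))
z = -4 (z = Mul(-1, 4) = -4)
Add(-4, Mul(v, z)) = Add(-4, Mul(3, -4)) = Add(-4, -12) = -16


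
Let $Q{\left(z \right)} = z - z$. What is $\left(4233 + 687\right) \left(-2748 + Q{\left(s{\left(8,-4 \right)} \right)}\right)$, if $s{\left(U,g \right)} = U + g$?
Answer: $-13520160$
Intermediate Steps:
$Q{\left(z \right)} = 0$
$\left(4233 + 687\right) \left(-2748 + Q{\left(s{\left(8,-4 \right)} \right)}\right) = \left(4233 + 687\right) \left(-2748 + 0\right) = 4920 \left(-2748\right) = -13520160$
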